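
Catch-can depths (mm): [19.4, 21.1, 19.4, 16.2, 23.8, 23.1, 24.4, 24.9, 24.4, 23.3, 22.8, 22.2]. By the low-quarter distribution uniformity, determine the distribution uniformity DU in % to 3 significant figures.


Approach: apply the low-quarter distribution uniformity, DU = (mean of lowest quarter of readings / overall mean)*100.
sorted lowest 3 of 12: [16.2, 19.4, 19.4] -> mean = 18.333 mm
overall mean = 22.083 mm
DU = (18.333/22.083)*100 = 83.0 %
Therefore the distribution uniformity DU = 83.0 %.


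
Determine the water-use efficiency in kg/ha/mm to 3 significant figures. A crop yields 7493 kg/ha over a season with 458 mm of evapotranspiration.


Approach: apply the water-use efficiency ratio, WUE = yield/ET.
WUE = 7493 / 458 = 16.4 kg/ha/mm
Therefore the water-use efficiency = 16.4 kg/ha/mm.


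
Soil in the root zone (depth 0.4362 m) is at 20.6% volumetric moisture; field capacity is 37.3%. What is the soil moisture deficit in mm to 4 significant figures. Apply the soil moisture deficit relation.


Approach: apply the soil moisture deficit relation, SMD = (FC - theta)/100 * depth * 1000.
SMD = (37.3 - 20.6)/100 * 0.4362 * 1000 = 72.85 mm
Therefore the soil moisture deficit = 72.85 mm.


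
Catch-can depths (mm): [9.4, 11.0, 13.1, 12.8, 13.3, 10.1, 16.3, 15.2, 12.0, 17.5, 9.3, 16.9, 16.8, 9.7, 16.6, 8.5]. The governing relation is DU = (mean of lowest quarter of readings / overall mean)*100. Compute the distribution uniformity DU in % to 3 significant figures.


sorted lowest 4 of 16: [8.5, 9.3, 9.4, 9.7] -> mean = 9.2250 mm
overall mean = 13.031 mm
DU = (9.2250/13.031)*100 = 70.8 %
Therefore the distribution uniformity DU = 70.8 %.


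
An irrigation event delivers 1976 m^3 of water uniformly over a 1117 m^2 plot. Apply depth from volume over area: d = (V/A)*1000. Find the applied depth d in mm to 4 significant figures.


d = (1976 / 1117) * 1000 = 1769 mm
Therefore the applied depth d = 1769 mm.


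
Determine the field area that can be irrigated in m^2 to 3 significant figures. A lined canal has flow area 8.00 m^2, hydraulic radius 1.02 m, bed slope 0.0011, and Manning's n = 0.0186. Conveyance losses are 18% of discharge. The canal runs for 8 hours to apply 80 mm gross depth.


Approach: apply Manning's equation with a conveyance and depth budget, Q = (1/n)*A*R^(2/3)*S^(1/2); Q_field = Q*(1-loss); Area = Q_field*t/(d/1000).
Step 1 — canal discharge (Manning's equation):
  Q = (1/0.0186) * 8.00 * 1.02^(2/3) * 0.0011^(1/2) = 14.455 m^3/s
Step 2 — delivered flow: Q_field = 14.455*(1 - 18/100) = 11.853 m^3/s
Step 3 — volume delivered: V = 11.853 * 8*3600 = 341360 m^3
Step 4 — area served: A = V / (depth/1000) = 341360 / 0.08 = 4270000 m^2
Therefore the field area that can be irrigated = 4270000 m^2.


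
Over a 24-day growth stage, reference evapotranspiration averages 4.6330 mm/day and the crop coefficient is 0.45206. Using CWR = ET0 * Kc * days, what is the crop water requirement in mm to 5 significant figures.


CWR = 4.6330 * 0.45206 * 24 = 50.265 mm
Therefore the crop water requirement = 50.265 mm.


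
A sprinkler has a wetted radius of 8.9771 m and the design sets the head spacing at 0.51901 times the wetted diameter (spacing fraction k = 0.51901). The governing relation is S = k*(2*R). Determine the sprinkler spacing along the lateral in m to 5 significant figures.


S = 0.51901 * (2 * 8.9771) = 9.3184 m
Therefore the sprinkler spacing along the lateral = 9.3184 m.


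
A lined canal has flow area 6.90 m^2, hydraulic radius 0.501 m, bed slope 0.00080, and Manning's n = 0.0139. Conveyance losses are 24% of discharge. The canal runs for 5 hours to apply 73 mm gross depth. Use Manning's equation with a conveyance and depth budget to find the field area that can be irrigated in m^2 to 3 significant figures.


Approach: apply Manning's equation with a conveyance and depth budget, Q = (1/n)*A*R^(2/3)*S^(1/2); Q_field = Q*(1-loss); Area = Q_field*t/(d/1000).
Step 1 — canal discharge (Manning's equation):
  Q = (1/0.0139) * 6.90 * 0.501^(2/3) * 0.00080^(1/2) = 8.8567 m^3/s
Step 2 — delivered flow: Q_field = 8.8567*(1 - 24/100) = 6.7311 m^3/s
Step 3 — volume delivered: V = 6.7311 * 5*3600 = 121160 m^3
Step 4 — area served: A = V / (depth/1000) = 121160 / 0.073 = 1660000 m^2
Therefore the field area that can be irrigated = 1660000 m^2.


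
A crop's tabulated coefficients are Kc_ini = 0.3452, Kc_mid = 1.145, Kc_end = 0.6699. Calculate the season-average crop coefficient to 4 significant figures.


Approach: apply a simple seasonal average, Kc_avg = (Kc_ini + Kc_mid + Kc_end)/3.
Kc_avg = (0.3452 + 1.145 + 0.6699)/3 = 0.7200
Therefore the season-average crop coefficient = 0.7200.


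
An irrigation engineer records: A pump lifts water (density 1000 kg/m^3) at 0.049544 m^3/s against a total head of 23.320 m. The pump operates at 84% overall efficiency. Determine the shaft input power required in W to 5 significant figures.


Approach: apply hydraulic power then efficiency conversion, P = rho*g*Q*H; P_in = P/eta.
Step 1 — hydraulic power (P = rho*g*Q*H):
  P = 1000 * 9.81 * 0.049544 * 23.320 = 11334.14 W
Step 2 — input power: P_in = P/eta = 11334.14 / 0.84 = 13493 W
Therefore the shaft input power required = 13493 W.


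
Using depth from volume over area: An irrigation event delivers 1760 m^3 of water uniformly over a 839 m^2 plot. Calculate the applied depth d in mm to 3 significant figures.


Approach: apply depth from volume over area, d = (V/A)*1000.
d = (1760 / 839) * 1000 = 2100 mm
Therefore the applied depth d = 2100 mm.


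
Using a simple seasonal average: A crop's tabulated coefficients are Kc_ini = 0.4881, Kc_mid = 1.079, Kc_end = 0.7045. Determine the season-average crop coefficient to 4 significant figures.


Approach: apply a simple seasonal average, Kc_avg = (Kc_ini + Kc_mid + Kc_end)/3.
Kc_avg = (0.4881 + 1.079 + 0.7045)/3 = 0.7572
Therefore the season-average crop coefficient = 0.7572.


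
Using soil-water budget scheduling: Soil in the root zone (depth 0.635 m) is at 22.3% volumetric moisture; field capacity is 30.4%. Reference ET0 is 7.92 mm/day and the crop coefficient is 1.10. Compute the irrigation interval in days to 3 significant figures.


Approach: apply soil-water budget scheduling, SMD = (FC-theta)/100*depth*1000; ETc = ET0*Kc; interval = SMD/ETc.
Step 1 — soil moisture deficit:
  SMD = (30.4 - 22.3)/100 * 0.635 * 1000 = 51.435 mm
Step 2 — daily crop ET (ETc = ET0*Kc):
  ETc = 7.92 * 1.10 = 8.7120 mm/day
Step 3 — irrigation interval (SMD/ETc):
  interval = 51.435 / 8.7120 = 5.90 days
Therefore the irrigation interval = 5.90 days.


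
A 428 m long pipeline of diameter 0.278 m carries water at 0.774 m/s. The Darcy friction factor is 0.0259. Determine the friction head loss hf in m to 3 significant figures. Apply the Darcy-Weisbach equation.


Approach: apply the Darcy-Weisbach equation, hf = f*(L/D)*(v^2/(2g)).
hf = 0.0259 * (428/0.278) * (0.774^2 / (2*9.81))
hf = 1.22 m
Therefore the friction head loss hf = 1.22 m.


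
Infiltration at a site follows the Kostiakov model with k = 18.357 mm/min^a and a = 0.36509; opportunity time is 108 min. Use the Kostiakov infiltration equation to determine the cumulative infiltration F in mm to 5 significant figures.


Approach: apply the Kostiakov infiltration equation, F = k*t^a.
F = 18.357 * 108^0.36509 = 101.43 mm
Therefore the cumulative infiltration F = 101.43 mm.


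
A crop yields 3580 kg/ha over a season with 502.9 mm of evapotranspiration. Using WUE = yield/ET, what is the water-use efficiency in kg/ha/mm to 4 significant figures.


WUE = 3580 / 502.9 = 7.119 kg/ha/mm
Therefore the water-use efficiency = 7.119 kg/ha/mm.


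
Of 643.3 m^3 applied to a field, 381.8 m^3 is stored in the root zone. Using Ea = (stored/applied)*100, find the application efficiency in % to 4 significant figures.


Ea = (381.8/643.3)*100 = 59.35 %
Therefore the application efficiency = 59.35 %.


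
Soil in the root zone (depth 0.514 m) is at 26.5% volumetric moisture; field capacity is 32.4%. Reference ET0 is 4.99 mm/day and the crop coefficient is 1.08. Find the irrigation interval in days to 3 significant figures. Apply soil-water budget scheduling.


Approach: apply soil-water budget scheduling, SMD = (FC-theta)/100*depth*1000; ETc = ET0*Kc; interval = SMD/ETc.
Step 1 — soil moisture deficit:
  SMD = (32.4 - 26.5)/100 * 0.514 * 1000 = 30.326 mm
Step 2 — daily crop ET (ETc = ET0*Kc):
  ETc = 4.99 * 1.08 = 5.3892 mm/day
Step 3 — irrigation interval (SMD/ETc):
  interval = 30.326 / 5.3892 = 5.63 days
Therefore the irrigation interval = 5.63 days.


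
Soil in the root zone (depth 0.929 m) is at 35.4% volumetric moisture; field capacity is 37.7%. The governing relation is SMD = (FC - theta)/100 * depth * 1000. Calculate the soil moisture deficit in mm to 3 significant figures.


SMD = (37.7 - 35.4)/100 * 0.929 * 1000 = 21.4 mm
Therefore the soil moisture deficit = 21.4 mm.


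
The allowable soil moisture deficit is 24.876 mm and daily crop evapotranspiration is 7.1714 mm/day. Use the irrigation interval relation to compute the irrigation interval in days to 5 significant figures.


Approach: apply the irrigation interval relation, interval = SMD / ETc.
interval = 24.876 / 7.1714 = 3.4688 days
Therefore the irrigation interval = 3.4688 days.


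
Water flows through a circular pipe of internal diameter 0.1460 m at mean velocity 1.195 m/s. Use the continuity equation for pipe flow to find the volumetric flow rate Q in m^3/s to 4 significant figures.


Approach: apply the continuity equation for pipe flow, Q = A * v with A = pi*(D/2)^2.
A = pi*(0.1460/2)^2 = 0.0167415 m^2
Q = 0.0167415 * 1.195 = 0.02001 m^3/s
Therefore the volumetric flow rate Q = 0.02001 m^3/s.


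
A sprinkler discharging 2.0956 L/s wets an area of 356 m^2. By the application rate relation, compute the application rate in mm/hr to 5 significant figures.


Approach: apply the application rate relation, rate = (Q/A)*3600.
rate = (2.0956 / 356) * 3600 = 21.191 mm/hr
Therefore the application rate = 21.191 mm/hr.


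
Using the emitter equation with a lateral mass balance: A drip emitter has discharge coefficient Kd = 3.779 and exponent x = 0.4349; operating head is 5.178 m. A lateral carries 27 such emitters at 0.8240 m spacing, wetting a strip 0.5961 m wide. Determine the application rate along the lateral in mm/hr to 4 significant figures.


Approach: apply the emitter equation with a lateral mass balance, q = Kd*h^x; Q = n*q; rate = Q/(n*spacing*width).
Step 1 — single emitter flow (q = Kd*h^x):
  q = 3.779 * 5.178^0.4349 = 7.72620 L/hr
Step 2 — total lateral flow: Q = 27 * 7.72620 = 208.607 L/hr
Step 3 — wetted area: A = 27 * 0.8240 * 0.5961 = 13.2620 m^2
Step 4 — application rate: Q/A = 208.607/13.2620 = 15.73 mm/hr
Therefore the application rate along the lateral = 15.73 mm/hr.


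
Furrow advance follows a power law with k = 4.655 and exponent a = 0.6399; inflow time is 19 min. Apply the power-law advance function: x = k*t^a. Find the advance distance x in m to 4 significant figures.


x = 4.655 * 19^0.6399 = 30.63 m
Therefore the advance distance x = 30.63 m.


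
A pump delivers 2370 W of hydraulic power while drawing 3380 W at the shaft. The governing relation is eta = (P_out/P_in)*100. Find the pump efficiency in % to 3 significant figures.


eta = (2370 / 3380) * 100 = 70.1 %
Therefore the pump efficiency = 70.1 %.


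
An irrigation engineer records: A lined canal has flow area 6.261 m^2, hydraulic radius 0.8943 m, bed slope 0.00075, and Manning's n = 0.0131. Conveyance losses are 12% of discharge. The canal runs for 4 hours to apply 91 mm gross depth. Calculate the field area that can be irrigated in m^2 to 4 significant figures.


Approach: apply Manning's equation with a conveyance and depth budget, Q = (1/n)*A*R^(2/3)*S^(1/2); Q_field = Q*(1-loss); Area = Q_field*t/(d/1000).
Step 1 — canal discharge (Manning's equation):
  Q = (1/0.0131) * 6.261 * 0.8943^(2/3) * 0.00075^(1/2) = 12.1495 m^3/s
Step 2 — delivered flow: Q_field = 12.1495*(1 - 12/100) = 10.6916 m^3/s
Step 3 — volume delivered: V = 10.6916 * 4*3600 = 153959 m^3
Step 4 — area served: A = V / (depth/1000) = 153959 / 0.091 = 1692000 m^2
Therefore the field area that can be irrigated = 1692000 m^2.


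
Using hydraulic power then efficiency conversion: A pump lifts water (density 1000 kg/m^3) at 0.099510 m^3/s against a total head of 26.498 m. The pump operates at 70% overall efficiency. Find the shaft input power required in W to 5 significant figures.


Approach: apply hydraulic power then efficiency conversion, P = rho*g*Q*H; P_in = P/eta.
Step 1 — hydraulic power (P = rho*g*Q*H):
  P = 1000 * 9.81 * 0.099510 * 26.498 = 25867.16 W
Step 2 — input power: P_in = P/eta = 25867.16 / 0.7 = 36953 W
Therefore the shaft input power required = 36953 W.


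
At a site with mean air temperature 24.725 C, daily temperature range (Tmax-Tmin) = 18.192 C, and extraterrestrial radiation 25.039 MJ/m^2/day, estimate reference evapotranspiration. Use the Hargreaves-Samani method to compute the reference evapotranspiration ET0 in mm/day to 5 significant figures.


Approach: apply the Hargreaves-Samani method, ET0 = 0.0023*(Tmean+17.8)*sqrt(Tmax-Tmin)*0.408*Ra.
ET0 = 0.0023*(24.725+17.8)*sqrt(18.192)*0.408*25.039 = 4.2618 mm/day
Therefore the reference evapotranspiration ET0 = 4.2618 mm/day.


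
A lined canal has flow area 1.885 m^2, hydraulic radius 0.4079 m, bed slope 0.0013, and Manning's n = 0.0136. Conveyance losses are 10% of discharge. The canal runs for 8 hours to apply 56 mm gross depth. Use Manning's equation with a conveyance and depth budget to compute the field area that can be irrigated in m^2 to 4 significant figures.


Approach: apply Manning's equation with a conveyance and depth budget, Q = (1/n)*A*R^(2/3)*S^(1/2); Q_field = Q*(1-loss); Area = Q_field*t/(d/1000).
Step 1 — canal discharge (Manning's equation):
  Q = (1/0.0136) * 1.885 * 0.4079^(2/3) * 0.0013^(1/2) = 2.74861 m^3/s
Step 2 — delivered flow: Q_field = 2.74861*(1 - 10/100) = 2.47375 m^3/s
Step 3 — volume delivered: V = 2.47375 * 8*3600 = 71244.0 m^3
Step 4 — area served: A = V / (depth/1000) = 71244.0 / 0.056 = 1272000 m^2
Therefore the field area that can be irrigated = 1272000 m^2.


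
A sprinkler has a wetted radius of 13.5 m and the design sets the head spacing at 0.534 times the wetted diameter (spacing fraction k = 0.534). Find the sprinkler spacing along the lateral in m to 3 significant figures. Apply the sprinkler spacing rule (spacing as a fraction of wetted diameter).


Approach: apply the sprinkler spacing rule (spacing as a fraction of wetted diameter), S = k*(2*R).
S = 0.534 * (2 * 13.5) = 14.4 m
Therefore the sprinkler spacing along the lateral = 14.4 m.


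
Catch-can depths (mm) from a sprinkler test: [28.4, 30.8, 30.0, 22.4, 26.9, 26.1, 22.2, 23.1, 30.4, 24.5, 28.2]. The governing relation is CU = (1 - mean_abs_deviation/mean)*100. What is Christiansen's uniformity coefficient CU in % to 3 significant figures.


mean = 26.636 mm
mean |d_i - mean| = 2.7058 mm
CU = (1 - 2.7058/26.636)*100 = 89.8 %
Therefore Christiansen's uniformity coefficient CU = 89.8 %.


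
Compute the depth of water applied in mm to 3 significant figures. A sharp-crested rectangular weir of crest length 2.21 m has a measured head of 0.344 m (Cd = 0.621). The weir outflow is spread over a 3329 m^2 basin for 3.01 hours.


Approach: apply the rectangular weir equation with a volume-to-depth conversion, Q = (2/3)*Cd*L*sqrt(2g)*H^1.5; d = Q*t/A * 1000.
Step 1 — weir discharge:
  Q = (2/3)*0.621*2.21*sqrt(2*9.81)*0.344^1.5 = 0.81767 m^3/s
Step 2 — volume: V = 0.81767 * 3.01*3600 = 8860.3 m^3
Step 3 — depth: d = V/A * 1000 = 8860.3/3329 * 1000 = 2660 mm
Therefore the depth of water applied = 2660 mm.


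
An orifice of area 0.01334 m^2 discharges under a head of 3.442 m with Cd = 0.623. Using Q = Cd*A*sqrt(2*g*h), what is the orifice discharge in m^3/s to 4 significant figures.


Q = 0.623 * 0.01334 * sqrt(2*9.81*3.442) = 0.06830 m^3/s
Therefore the orifice discharge = 0.06830 m^3/s.


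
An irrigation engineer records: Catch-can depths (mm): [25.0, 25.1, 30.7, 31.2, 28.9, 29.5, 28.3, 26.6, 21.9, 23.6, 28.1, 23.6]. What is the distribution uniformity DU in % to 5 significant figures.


Approach: apply the low-quarter distribution uniformity, DU = (mean of lowest quarter of readings / overall mean)*100.
sorted lowest 3 of 12: [21.9, 23.6, 23.6] -> mean = 23.03333 mm
overall mean = 26.87500 mm
DU = (23.03333/26.87500)*100 = 85.705 %
Therefore the distribution uniformity DU = 85.705 %.


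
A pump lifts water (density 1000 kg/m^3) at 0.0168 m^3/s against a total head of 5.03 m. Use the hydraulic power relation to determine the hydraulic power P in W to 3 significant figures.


Approach: apply the hydraulic power relation, P = rho*g*Q*H.
P = 1000 * 9.81 * 0.0168 * 5.03 = 829 W
Therefore the hydraulic power P = 829 W.


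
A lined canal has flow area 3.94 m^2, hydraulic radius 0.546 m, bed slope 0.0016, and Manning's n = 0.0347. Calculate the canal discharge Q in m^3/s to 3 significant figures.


Approach: apply Manning's equation, Q = (1/n)*A*R^(2/3)*S^(1/2).
Q = (1/0.0347) * 3.94 * 0.546^(2/3) * 0.0016^(1/2) = 3.03 m^3/s
Therefore the canal discharge Q = 3.03 m^3/s.


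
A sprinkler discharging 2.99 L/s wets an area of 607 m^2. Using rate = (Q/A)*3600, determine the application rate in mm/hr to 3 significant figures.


rate = (2.99 / 607) * 3600 = 17.7 mm/hr
Therefore the application rate = 17.7 mm/hr.


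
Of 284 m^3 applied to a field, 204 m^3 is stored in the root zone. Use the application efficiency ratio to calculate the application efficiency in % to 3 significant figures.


Approach: apply the application efficiency ratio, Ea = (stored/applied)*100.
Ea = (204/284)*100 = 71.8 %
Therefore the application efficiency = 71.8 %.


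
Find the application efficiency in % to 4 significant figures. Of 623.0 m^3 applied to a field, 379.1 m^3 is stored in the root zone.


Approach: apply the application efficiency ratio, Ea = (stored/applied)*100.
Ea = (379.1/623.0)*100 = 60.85 %
Therefore the application efficiency = 60.85 %.


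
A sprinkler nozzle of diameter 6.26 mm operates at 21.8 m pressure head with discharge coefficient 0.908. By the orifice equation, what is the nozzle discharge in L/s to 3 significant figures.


Approach: apply the orifice equation, Q = Cd*A*sqrt(2*g*h), A = pi*(d/2)^2.
A = pi*(6.26e-3/2)^2 = 3.0778e-05 m^2
Q = 0.908 * 3.0778e-05 * sqrt(2*9.81*21.8) * 1000 = 0.578 L/s
Therefore the nozzle discharge = 0.578 L/s.


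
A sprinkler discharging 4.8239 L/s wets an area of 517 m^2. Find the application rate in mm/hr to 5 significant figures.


Approach: apply the application rate relation, rate = (Q/A)*3600.
rate = (4.8239 / 517) * 3600 = 33.590 mm/hr
Therefore the application rate = 33.590 mm/hr.


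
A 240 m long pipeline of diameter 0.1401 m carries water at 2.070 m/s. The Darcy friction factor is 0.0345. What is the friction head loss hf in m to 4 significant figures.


Approach: apply the Darcy-Weisbach equation, hf = f*(L/D)*(v^2/(2g)).
hf = 0.0345 * (240/0.1401) * (2.070^2 / (2*9.81))
hf = 12.91 m
Therefore the friction head loss hf = 12.91 m.


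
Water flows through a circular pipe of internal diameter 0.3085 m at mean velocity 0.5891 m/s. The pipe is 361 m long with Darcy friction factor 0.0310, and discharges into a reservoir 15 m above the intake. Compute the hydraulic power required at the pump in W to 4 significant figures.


Approach: apply continuity + Darcy-Weisbach + hydraulic power, Q = A*v; hf = f*(L/D)*(v^2/(2g)); H = static + hf; P = rho*g*Q*H.
Step 1 — flow rate (continuity, Q = A*v):
  A = pi*(0.3085/2)^2 = 0.0747481 m^2
  Q = 0.0747481 * 0.5891 = 0.0440341 m^3/s
Step 2 — friction head loss (Darcy-Weisbach):
  hf = 0.0310 * (361/0.3085) * (0.5891^2 / (2*9.81))
  hf = 0.641642 m
Step 3 — total head: H = 15 + 0.641642 = 15.6416 m
Step 4 — hydraulic power (P = rho*g*Q*H):
  P = 1000 * 9.81 * 0.0440341 * 15.6416 = 6757 W
Therefore the hydraulic power required at the pump = 6757 W.


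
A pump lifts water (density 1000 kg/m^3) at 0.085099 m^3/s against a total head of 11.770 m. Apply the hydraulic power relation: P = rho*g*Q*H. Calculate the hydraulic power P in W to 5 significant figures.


P = 1000 * 9.81 * 0.085099 * 11.770 = 9825.8 W
Therefore the hydraulic power P = 9825.8 W.


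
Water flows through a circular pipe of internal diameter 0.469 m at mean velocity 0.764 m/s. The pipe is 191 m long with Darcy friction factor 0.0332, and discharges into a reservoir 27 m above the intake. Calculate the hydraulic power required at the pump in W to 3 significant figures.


Approach: apply continuity + Darcy-Weisbach + hydraulic power, Q = A*v; hf = f*(L/D)*(v^2/(2g)); H = static + hf; P = rho*g*Q*H.
Step 1 — flow rate (continuity, Q = A*v):
  A = pi*(0.469/2)^2 = 0.17276 m^2
  Q = 0.17276 * 0.764 = 0.13199 m^3/s
Step 2 — friction head loss (Darcy-Weisbach):
  hf = 0.0332 * (191/0.469) * (0.764^2 / (2*9.81))
  hf = 0.40224 m
Step 3 — total head: H = 27 + 0.40224 = 27.402 m
Step 4 — hydraulic power (P = rho*g*Q*H):
  P = 1000 * 9.81 * 0.13199 * 27.402 = 35500 W
Therefore the hydraulic power required at the pump = 35500 W.


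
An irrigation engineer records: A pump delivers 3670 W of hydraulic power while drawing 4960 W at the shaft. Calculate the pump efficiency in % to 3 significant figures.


Approach: apply the efficiency ratio, eta = (P_out/P_in)*100.
eta = (3670 / 4960) * 100 = 74.0 %
Therefore the pump efficiency = 74.0 %.


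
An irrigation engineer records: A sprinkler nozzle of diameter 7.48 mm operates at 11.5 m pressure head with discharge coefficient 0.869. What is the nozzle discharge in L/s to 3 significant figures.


Approach: apply the orifice equation, Q = Cd*A*sqrt(2*g*h), A = pi*(d/2)^2.
A = pi*(7.48e-3/2)^2 = 4.3943e-05 m^2
Q = 0.869 * 4.3943e-05 * sqrt(2*9.81*11.5) * 1000 = 0.574 L/s
Therefore the nozzle discharge = 0.574 L/s.


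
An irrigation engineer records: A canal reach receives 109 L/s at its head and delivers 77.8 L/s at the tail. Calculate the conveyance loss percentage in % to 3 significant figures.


Approach: apply the conveyance loss ratio, loss% = ((Q_head - Q_tail)/Q_head)*100.
loss = ((109 - 77.8)/109)*100 = 28.6 %
Therefore the conveyance loss percentage = 28.6 %.


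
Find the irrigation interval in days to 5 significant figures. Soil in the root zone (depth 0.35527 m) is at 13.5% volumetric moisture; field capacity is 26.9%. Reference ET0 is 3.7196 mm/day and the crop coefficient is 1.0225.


Approach: apply soil-water budget scheduling, SMD = (FC-theta)/100*depth*1000; ETc = ET0*Kc; interval = SMD/ETc.
Step 1 — soil moisture deficit:
  SMD = (26.9 - 13.5)/100 * 0.35527 * 1000 = 47.60618 mm
Step 2 — daily crop ET (ETc = ET0*Kc):
  ETc = 3.7196 * 1.0225 = 3.803291 mm/day
Step 3 — irrigation interval (SMD/ETc):
  interval = 47.60618 / 3.803291 = 12.517 days
Therefore the irrigation interval = 12.517 days.


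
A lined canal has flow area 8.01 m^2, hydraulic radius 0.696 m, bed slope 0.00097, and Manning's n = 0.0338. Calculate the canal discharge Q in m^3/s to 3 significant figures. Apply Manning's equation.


Approach: apply Manning's equation, Q = (1/n)*A*R^(2/3)*S^(1/2).
Q = (1/0.0338) * 8.01 * 0.696^(2/3) * 0.00097^(1/2) = 5.80 m^3/s
Therefore the canal discharge Q = 5.80 m^3/s.


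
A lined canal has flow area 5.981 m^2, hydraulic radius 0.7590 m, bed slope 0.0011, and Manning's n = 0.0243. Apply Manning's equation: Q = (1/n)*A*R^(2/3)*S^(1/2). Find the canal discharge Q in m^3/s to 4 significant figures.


Q = (1/0.0243) * 5.981 * 0.7590^(2/3) * 0.0011^(1/2) = 6.792 m^3/s
Therefore the canal discharge Q = 6.792 m^3/s.


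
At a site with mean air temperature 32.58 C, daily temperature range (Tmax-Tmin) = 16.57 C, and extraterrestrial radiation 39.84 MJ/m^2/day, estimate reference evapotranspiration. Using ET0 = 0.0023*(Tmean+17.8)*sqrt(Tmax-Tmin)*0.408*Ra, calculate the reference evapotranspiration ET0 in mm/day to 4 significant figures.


ET0 = 0.0023*(32.58+17.8)*sqrt(16.57)*0.408*39.84 = 7.667 mm/day
Therefore the reference evapotranspiration ET0 = 7.667 mm/day.


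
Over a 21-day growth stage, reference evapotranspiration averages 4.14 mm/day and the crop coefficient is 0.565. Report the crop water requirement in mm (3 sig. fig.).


Approach: apply the crop water requirement relation, CWR = ET0 * Kc * days.
CWR = 4.14 * 0.565 * 21 = 49.1 mm
Therefore the crop water requirement = 49.1 mm.


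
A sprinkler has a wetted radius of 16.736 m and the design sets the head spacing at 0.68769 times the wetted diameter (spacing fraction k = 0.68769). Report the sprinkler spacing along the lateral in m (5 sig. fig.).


Approach: apply the sprinkler spacing rule (spacing as a fraction of wetted diameter), S = k*(2*R).
S = 0.68769 * (2 * 16.736) = 23.018 m
Therefore the sprinkler spacing along the lateral = 23.018 m.


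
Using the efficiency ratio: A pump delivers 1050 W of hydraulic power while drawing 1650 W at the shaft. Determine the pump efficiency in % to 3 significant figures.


Approach: apply the efficiency ratio, eta = (P_out/P_in)*100.
eta = (1050 / 1650) * 100 = 63.6 %
Therefore the pump efficiency = 63.6 %.


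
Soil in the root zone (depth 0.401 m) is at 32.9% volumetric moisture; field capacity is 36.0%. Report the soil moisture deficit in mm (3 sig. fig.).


Approach: apply the soil moisture deficit relation, SMD = (FC - theta)/100 * depth * 1000.
SMD = (36.0 - 32.9)/100 * 0.401 * 1000 = 12.4 mm
Therefore the soil moisture deficit = 12.4 mm.


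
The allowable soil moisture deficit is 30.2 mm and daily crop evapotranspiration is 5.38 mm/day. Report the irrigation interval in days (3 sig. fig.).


Approach: apply the irrigation interval relation, interval = SMD / ETc.
interval = 30.2 / 5.38 = 5.61 days
Therefore the irrigation interval = 5.61 days.


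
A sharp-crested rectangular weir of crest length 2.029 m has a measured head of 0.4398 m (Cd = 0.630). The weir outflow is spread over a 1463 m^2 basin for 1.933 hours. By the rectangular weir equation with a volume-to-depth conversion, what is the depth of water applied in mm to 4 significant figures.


Approach: apply the rectangular weir equation with a volume-to-depth conversion, Q = (2/3)*Cd*L*sqrt(2g)*H^1.5; d = Q*t/A * 1000.
Step 1 — weir discharge:
  Q = (2/3)*0.630*2.029*sqrt(2*9.81)*0.4398^1.5 = 1.10094 m^3/s
Step 2 — volume: V = 1.10094 * 1.933*3600 = 7661.22 m^3
Step 3 — depth: d = V/A * 1000 = 7661.22/1463 * 1000 = 5237 mm
Therefore the depth of water applied = 5237 mm.


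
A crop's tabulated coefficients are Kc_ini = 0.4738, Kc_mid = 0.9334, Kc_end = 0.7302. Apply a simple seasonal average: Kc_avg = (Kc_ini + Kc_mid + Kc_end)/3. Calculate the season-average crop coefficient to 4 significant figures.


Kc_avg = (0.4738 + 0.9334 + 0.7302)/3 = 0.7125
Therefore the season-average crop coefficient = 0.7125.


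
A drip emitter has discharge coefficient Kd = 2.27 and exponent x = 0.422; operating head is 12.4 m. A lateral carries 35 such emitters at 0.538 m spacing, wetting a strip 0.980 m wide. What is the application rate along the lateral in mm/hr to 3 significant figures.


Approach: apply the emitter equation with a lateral mass balance, q = Kd*h^x; Q = n*q; rate = Q/(n*spacing*width).
Step 1 — single emitter flow (q = Kd*h^x):
  q = 2.27 * 12.4^0.422 = 6.5683 L/hr
Step 2 — total lateral flow: Q = 35 * 6.5683 = 229.89 L/hr
Step 3 — wetted area: A = 35 * 0.538 * 0.980 = 18.453 m^2
Step 4 — application rate: Q/A = 229.89/18.453 = 12.5 mm/hr
Therefore the application rate along the lateral = 12.5 mm/hr.


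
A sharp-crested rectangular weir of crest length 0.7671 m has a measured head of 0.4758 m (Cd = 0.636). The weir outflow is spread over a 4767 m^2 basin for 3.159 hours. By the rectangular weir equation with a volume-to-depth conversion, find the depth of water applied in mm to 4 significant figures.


Approach: apply the rectangular weir equation with a volume-to-depth conversion, Q = (2/3)*Cd*L*sqrt(2g)*H^1.5; d = Q*t/A * 1000.
Step 1 — weir discharge:
  Q = (2/3)*0.636*0.7671*sqrt(2*9.81)*0.4758^1.5 = 0.472829 m^3/s
Step 2 — volume: V = 0.472829 * 3.159*3600 = 5377.20 m^3
Step 3 — depth: d = V/A * 1000 = 5377.20/4767 * 1000 = 1128 mm
Therefore the depth of water applied = 1128 mm.


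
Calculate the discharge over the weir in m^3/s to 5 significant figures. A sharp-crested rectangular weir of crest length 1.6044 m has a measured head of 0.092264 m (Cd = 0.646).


Approach: apply the rectangular weir equation, Q = (2/3)*Cd*L*sqrt(2g)*H^1.5.
Q = (2/3)*0.646*1.6044*sqrt(2*9.81)*0.092264^1.5 = 0.085773 m^3/s
Therefore the discharge over the weir = 0.085773 m^3/s.


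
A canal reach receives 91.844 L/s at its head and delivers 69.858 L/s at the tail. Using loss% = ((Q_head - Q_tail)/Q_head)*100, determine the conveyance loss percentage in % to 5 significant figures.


loss = ((91.844 - 69.858)/91.844)*100 = 23.938 %
Therefore the conveyance loss percentage = 23.938 %.


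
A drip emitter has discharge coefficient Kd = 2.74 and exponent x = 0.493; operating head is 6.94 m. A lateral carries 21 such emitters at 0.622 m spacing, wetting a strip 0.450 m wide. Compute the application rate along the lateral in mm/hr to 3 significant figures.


Approach: apply the emitter equation with a lateral mass balance, q = Kd*h^x; Q = n*q; rate = Q/(n*spacing*width).
Step 1 — single emitter flow (q = Kd*h^x):
  q = 2.74 * 6.94^0.493 = 7.1210 L/hr
Step 2 — total lateral flow: Q = 21 * 7.1210 = 149.54 L/hr
Step 3 — wetted area: A = 21 * 0.622 * 0.450 = 5.8779 m^2
Step 4 — application rate: Q/A = 149.54/5.8779 = 25.4 mm/hr
Therefore the application rate along the lateral = 25.4 mm/hr.


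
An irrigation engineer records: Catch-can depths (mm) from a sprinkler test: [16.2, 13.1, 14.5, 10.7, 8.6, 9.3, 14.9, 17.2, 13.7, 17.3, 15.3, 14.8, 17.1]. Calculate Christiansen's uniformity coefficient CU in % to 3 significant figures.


Approach: apply Christiansen's uniformity coefficient, CU = (1 - mean_abs_deviation/mean)*100.
mean = 14.054 mm
mean |d_i - mean| = 2.2876 mm
CU = (1 - 2.2876/14.054)*100 = 83.7 %
Therefore Christiansen's uniformity coefficient CU = 83.7 %.


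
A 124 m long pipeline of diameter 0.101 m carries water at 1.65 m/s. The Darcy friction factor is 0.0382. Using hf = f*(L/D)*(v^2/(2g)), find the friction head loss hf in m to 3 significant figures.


hf = 0.0382 * (124/0.101) * (1.65^2 / (2*9.81))
hf = 6.51 m
Therefore the friction head loss hf = 6.51 m.


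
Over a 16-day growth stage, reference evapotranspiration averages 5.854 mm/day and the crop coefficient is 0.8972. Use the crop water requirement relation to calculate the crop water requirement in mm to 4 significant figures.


Approach: apply the crop water requirement relation, CWR = ET0 * Kc * days.
CWR = 5.854 * 0.8972 * 16 = 84.04 mm
Therefore the crop water requirement = 84.04 mm.


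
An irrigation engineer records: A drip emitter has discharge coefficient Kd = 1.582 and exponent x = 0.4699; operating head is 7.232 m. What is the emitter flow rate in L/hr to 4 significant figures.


Approach: apply the emitter characteristic equation, q = Kd * h^x.
q = 1.582 * 7.232^0.4699 = 4.008 L/hr
Therefore the emitter flow rate = 4.008 L/hr.


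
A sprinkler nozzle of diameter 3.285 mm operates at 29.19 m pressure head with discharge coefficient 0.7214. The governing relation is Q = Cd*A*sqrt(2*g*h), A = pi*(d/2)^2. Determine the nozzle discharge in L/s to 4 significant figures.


A = pi*(3.285e-3/2)^2 = 8.47541e-06 m^2
Q = 0.7214 * 8.47541e-06 * sqrt(2*9.81*29.19) * 1000 = 0.1463 L/s
Therefore the nozzle discharge = 0.1463 L/s.


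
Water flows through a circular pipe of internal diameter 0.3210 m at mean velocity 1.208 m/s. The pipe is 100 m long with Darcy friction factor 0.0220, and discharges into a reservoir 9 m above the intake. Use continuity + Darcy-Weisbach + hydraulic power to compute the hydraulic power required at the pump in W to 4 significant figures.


Approach: apply continuity + Darcy-Weisbach + hydraulic power, Q = A*v; hf = f*(L/D)*(v^2/(2g)); H = static + hf; P = rho*g*Q*H.
Step 1 — flow rate (continuity, Q = A*v):
  A = pi*(0.3210/2)^2 = 0.0809282 m^2
  Q = 0.0809282 * 1.208 = 0.0977613 m^3/s
Step 2 — friction head loss (Darcy-Weisbach):
  hf = 0.0220 * (100/0.3210) * (1.208^2 / (2*9.81))
  hf = 0.509744 m
Step 3 — total head: H = 9 + 0.509744 = 9.50974 m
Step 4 — hydraulic power (P = rho*g*Q*H):
  P = 1000 * 9.81 * 0.0977613 * 9.50974 = 9120 W
Therefore the hydraulic power required at the pump = 9120 W.


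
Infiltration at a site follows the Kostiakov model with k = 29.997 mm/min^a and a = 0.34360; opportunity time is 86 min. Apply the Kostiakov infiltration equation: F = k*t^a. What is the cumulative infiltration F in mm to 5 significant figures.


F = 29.997 * 86^0.34360 = 138.60 mm
Therefore the cumulative infiltration F = 138.60 mm.


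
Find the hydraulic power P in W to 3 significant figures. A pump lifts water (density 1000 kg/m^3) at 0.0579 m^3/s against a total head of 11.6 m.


Approach: apply the hydraulic power relation, P = rho*g*Q*H.
P = 1000 * 9.81 * 0.0579 * 11.6 = 6590 W
Therefore the hydraulic power P = 6590 W.


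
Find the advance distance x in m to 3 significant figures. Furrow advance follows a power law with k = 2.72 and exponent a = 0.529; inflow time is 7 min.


Approach: apply the power-law advance function, x = k*t^a.
x = 2.72 * 7^0.529 = 7.61 m
Therefore the advance distance x = 7.61 m.


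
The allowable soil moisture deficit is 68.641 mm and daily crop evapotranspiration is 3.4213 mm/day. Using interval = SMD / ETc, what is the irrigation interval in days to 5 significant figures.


interval = 68.641 / 3.4213 = 20.063 days
Therefore the irrigation interval = 20.063 days.


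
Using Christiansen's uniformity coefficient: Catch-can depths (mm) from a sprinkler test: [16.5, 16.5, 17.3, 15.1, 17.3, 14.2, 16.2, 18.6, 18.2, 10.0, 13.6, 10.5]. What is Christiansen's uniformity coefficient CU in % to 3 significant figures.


Approach: apply Christiansen's uniformity coefficient, CU = (1 - mean_abs_deviation/mean)*100.
mean = 15.333 mm
mean |d_i - mean| = 2.2111 mm
CU = (1 - 2.2111/15.333)*100 = 85.6 %
Therefore Christiansen's uniformity coefficient CU = 85.6 %.


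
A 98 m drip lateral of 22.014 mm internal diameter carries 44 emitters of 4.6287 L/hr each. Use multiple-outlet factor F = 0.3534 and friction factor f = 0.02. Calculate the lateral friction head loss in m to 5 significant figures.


Approach: apply Darcy-Weisbach with the multiple-outlet F-factor, Q = n*q/(3600*1000) m^3/s; v = Q/A; hf = F*f*(L/D)*(v^2/(2g)).
Q = 44*4.6287/(3600*1000) = 5.657300e-05 m^3/s
A = pi*(22.014e-3/2)^2 = 3.806167e-04 m^2, so v = Q/A = 0.1486351 m/s
hf = 0.3534*0.02*(98/0.022014)*(0.1486351^2/(2*9.81)) = 0.035430 m
Therefore the lateral friction head loss = 0.035430 m.


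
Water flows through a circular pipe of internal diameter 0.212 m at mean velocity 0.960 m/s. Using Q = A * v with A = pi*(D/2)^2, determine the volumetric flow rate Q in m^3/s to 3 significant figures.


A = pi*(0.212/2)^2 = 0.035299 m^2
Q = 0.035299 * 0.960 = 0.0339 m^3/s
Therefore the volumetric flow rate Q = 0.0339 m^3/s.


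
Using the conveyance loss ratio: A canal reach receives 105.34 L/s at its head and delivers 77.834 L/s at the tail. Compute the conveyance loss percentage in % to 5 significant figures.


Approach: apply the conveyance loss ratio, loss% = ((Q_head - Q_tail)/Q_head)*100.
loss = ((105.34 - 77.834)/105.34)*100 = 26.112 %
Therefore the conveyance loss percentage = 26.112 %.


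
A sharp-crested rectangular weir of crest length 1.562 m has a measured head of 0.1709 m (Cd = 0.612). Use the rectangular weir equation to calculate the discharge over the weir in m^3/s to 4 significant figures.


Approach: apply the rectangular weir equation, Q = (2/3)*Cd*L*sqrt(2g)*H^1.5.
Q = (2/3)*0.612*1.562*sqrt(2*9.81)*0.1709^1.5 = 0.1994 m^3/s
Therefore the discharge over the weir = 0.1994 m^3/s.


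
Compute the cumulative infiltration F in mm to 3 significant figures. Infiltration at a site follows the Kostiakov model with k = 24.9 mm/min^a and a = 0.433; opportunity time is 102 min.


Approach: apply the Kostiakov infiltration equation, F = k*t^a.
F = 24.9 * 102^0.433 = 184 mm
Therefore the cumulative infiltration F = 184 mm.


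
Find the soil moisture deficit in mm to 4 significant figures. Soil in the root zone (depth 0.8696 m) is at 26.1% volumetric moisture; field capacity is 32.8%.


Approach: apply the soil moisture deficit relation, SMD = (FC - theta)/100 * depth * 1000.
SMD = (32.8 - 26.1)/100 * 0.8696 * 1000 = 58.26 mm
Therefore the soil moisture deficit = 58.26 mm.


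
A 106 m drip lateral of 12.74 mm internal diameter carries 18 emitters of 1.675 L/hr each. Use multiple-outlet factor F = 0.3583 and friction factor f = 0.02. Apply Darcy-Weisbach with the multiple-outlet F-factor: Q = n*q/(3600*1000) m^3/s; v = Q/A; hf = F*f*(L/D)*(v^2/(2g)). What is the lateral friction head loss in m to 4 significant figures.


Q = 18*1.675/(3600*1000) = 8.37500e-06 m^3/s
A = pi*(12.74e-3/2)^2 = 1.27476e-04 m^2, so v = Q/A = 0.0656986 m/s
hf = 0.3583*0.02*(106/0.01274)*(0.0656986^2/(2*9.81)) = 0.01312 m
Therefore the lateral friction head loss = 0.01312 m.


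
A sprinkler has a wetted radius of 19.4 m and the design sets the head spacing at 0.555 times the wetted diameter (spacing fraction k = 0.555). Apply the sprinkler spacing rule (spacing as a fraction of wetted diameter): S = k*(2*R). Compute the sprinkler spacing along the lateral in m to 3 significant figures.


S = 0.555 * (2 * 19.4) = 21.5 m
Therefore the sprinkler spacing along the lateral = 21.5 m.


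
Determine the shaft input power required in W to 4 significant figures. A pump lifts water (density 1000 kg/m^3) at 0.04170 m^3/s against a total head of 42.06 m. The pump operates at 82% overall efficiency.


Approach: apply hydraulic power then efficiency conversion, P = rho*g*Q*H; P_in = P/eta.
Step 1 — hydraulic power (P = rho*g*Q*H):
  P = 1000 * 9.81 * 0.04170 * 42.06 = 17205.8 W
Step 2 — input power: P_in = P/eta = 17205.8 / 0.82 = 20980 W
Therefore the shaft input power required = 20980 W.


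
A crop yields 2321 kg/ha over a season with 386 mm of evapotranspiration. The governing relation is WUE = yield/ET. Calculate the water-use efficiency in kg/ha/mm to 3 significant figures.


WUE = 2321 / 386 = 6.01 kg/ha/mm
Therefore the water-use efficiency = 6.01 kg/ha/mm.


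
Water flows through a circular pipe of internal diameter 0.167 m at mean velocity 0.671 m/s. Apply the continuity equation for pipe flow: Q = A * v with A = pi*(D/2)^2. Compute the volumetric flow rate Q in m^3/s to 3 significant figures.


A = pi*(0.167/2)^2 = 0.021904 m^2
Q = 0.021904 * 0.671 = 0.0147 m^3/s
Therefore the volumetric flow rate Q = 0.0147 m^3/s.


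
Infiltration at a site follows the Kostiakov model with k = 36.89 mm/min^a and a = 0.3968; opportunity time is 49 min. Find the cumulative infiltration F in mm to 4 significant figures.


Approach: apply the Kostiakov infiltration equation, F = k*t^a.
F = 36.89 * 49^0.3968 = 172.8 mm
Therefore the cumulative infiltration F = 172.8 mm.


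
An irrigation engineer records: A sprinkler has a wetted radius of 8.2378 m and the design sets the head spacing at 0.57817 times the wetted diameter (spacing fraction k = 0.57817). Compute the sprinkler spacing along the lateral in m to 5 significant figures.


Approach: apply the sprinkler spacing rule (spacing as a fraction of wetted diameter), S = k*(2*R).
S = 0.57817 * (2 * 8.2378) = 9.5257 m
Therefore the sprinkler spacing along the lateral = 9.5257 m.
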